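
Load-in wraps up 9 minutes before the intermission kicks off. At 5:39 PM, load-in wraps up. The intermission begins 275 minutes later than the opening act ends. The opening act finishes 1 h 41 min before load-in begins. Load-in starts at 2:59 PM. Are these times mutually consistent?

No

The opening act ends at 2:59 PM − 101 min = 1:18 PM.
The intermission starts at 1:18 PM + 275 min = 5:53 PM.
Load-in ends at 5:53 PM − 9 min = 5:44 PM.
But load-in is also said to end at 5:39 PM — a 5-minute conflict.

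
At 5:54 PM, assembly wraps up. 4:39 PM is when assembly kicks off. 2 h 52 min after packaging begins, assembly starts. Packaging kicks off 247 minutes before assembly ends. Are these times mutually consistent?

Packaging starts at 5:54 PM − 247 min = 1:47 PM.
Assembly starts at 1:47 PM + 172 min = 4:39 PM.
That matches the stated 4:39 PM, so the schedule is consistent.

Yes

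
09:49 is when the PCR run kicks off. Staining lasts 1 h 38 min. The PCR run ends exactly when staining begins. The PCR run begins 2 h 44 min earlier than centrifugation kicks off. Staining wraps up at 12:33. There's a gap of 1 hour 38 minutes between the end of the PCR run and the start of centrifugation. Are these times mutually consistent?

Yes

Staining starts at 12:33 − 98 min = 10:55.
So the PCR run ends at 10:55.
Centrifugation starts at 10:55 + 98 min = 12:33.
The PCR run starts at 12:33 − 164 min = 09:49.
That matches the stated 09:49, so the schedule is consistent.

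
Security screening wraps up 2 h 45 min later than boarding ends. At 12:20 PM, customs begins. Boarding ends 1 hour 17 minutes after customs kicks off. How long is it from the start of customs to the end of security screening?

Boarding ends at 12:20 PM + 77 min = 1:37 PM.
Security screening ends at 1:37 PM + 165 min = 4:22 PM.
From 12:20 PM to 4:22 PM is 242 minutes.

242 minutes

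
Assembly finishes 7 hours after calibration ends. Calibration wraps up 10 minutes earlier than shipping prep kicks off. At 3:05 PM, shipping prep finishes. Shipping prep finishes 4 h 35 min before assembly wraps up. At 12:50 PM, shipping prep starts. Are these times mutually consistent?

Yes

Calibration ends at 12:50 PM − 10 min = 12:40 PM.
Assembly ends at 12:40 PM + 420 min = 7:40 PM.
Shipping prep ends at 7:40 PM − 275 min = 3:05 PM.
That matches the stated 3:05 PM, so the schedule is consistent.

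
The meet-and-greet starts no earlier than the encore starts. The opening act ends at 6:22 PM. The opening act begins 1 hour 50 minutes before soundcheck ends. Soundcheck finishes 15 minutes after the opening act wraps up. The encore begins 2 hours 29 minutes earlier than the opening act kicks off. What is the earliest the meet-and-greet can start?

2:18 PM

Soundcheck ends at 6:22 PM + 15 min = 6:37 PM.
The opening act starts at 6:37 PM − 110 min = 4:47 PM.
The encore starts at 4:47 PM − 149 min = 2:18 PM.
The meet-and-greet is bounded by the encore, so the earliest it can start is 2:18 PM.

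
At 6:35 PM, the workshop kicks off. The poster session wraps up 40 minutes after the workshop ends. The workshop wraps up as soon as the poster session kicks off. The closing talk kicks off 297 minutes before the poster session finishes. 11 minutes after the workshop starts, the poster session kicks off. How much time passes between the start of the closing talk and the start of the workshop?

The poster session starts at 6:35 PM + 11 min = 6:46 PM.
So the workshop ends at 6:46 PM.
The poster session ends at 6:46 PM + 40 min = 7:26 PM.
The closing talk starts at 7:26 PM − 297 min = 2:29 PM.
From 2:29 PM to 6:35 PM is 4 h 6 min.

4 h 6 min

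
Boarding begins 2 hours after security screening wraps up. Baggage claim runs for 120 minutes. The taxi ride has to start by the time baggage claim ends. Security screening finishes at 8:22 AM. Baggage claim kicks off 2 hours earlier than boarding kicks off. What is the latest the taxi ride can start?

10:22 AM

Boarding starts at 8:22 AM + 120 min = 10:22 AM.
Baggage claim starts at 10:22 AM − 120 min = 8:22 AM.
Baggage claim ends at 8:22 AM + 120 min = 10:22 AM.
The taxi ride is bounded by baggage claim, so the latest it can start is 10:22 AM.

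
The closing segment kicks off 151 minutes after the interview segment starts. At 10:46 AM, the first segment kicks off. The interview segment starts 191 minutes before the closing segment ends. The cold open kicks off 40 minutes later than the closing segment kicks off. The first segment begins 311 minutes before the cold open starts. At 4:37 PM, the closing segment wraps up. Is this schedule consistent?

The interview segment starts at 4:37 PM − 191 min = 1:26 PM.
The closing segment starts at 1:26 PM + 151 min = 3:57 PM.
The cold open starts at 3:57 PM + 40 min = 4:37 PM.
The first segment starts at 4:37 PM − 311 min = 11:26 AM.
But the first segment is also said to start at 10:46 AM — a 40-minute conflict.

No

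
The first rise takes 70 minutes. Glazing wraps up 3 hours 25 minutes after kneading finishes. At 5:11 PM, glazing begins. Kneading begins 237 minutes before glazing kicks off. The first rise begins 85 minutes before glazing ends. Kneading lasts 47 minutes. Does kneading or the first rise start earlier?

Kneading starts at 5:11 PM − 237 min = 1:14 PM.
Kneading ends at 1:14 PM + 47 min = 2:01 PM.
Glazing ends at 2:01 PM + 205 min = 5:26 PM.
The first rise starts at 5:26 PM − 85 min = 4:01 PM.
Kneading starts at 1:14 PM and the first rise starts at 4:01 PM, so kneading is first.

kneading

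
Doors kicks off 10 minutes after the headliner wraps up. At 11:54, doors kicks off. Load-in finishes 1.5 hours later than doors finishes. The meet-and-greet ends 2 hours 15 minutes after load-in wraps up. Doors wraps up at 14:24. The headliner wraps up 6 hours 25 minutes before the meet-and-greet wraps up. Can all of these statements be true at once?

Load-in ends at 14:24 + 90 min = 15:54.
The meet-and-greet ends at 15:54 + 135 min = 18:09.
The headliner ends at 18:09 − 385 min = 11:44.
Doors starts at 11:44 + 10 min = 11:54.
That matches the stated 11:54, so the schedule is consistent.

Yes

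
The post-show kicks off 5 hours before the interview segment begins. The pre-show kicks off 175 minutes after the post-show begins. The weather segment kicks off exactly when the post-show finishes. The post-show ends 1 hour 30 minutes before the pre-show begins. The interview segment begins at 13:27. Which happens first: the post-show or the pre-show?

The post-show starts at 13:27 − 300 min = 08:27.
The pre-show starts at 08:27 + 175 min = 11:22.
The post-show starts at 08:27 and the pre-show starts at 11:22, so the post-show is first.

the post-show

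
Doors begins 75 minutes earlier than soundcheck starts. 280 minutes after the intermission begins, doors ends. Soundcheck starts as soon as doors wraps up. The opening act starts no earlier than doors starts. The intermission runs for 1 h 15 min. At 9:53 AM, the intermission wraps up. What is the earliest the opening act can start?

The intermission starts at 9:53 AM − 75 min = 8:38 AM.
Doors ends at 8:38 AM + 280 min = 1:18 PM.
So soundcheck starts at 1:18 PM.
Doors starts at 1:18 PM − 75 min = 12:03 PM.
The opening act is bounded by doors, so the earliest it can start is 12:03 PM.

12:03 PM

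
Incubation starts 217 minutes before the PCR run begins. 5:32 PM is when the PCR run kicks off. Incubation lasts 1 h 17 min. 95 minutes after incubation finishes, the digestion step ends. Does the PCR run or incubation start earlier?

incubation

Incubation starts at 5:32 PM − 217 min = 1:55 PM.
The PCR run starts at 5:32 PM and incubation starts at 1:55 PM, so incubation is first.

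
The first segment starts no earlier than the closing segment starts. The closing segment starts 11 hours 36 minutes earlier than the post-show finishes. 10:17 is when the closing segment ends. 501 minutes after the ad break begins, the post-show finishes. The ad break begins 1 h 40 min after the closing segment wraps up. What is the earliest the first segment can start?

08:42

The ad break starts at 10:17 + 100 min = 11:57.
The post-show ends at 11:57 + 501 min = 20:18.
The closing segment starts at 20:18 − 696 min = 08:42.
The first segment is bounded by the closing segment, so the earliest it can start is 08:42.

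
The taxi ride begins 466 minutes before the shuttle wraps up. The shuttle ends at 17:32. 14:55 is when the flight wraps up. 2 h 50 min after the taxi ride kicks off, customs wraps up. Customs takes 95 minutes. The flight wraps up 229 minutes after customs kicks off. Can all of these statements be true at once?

The taxi ride starts at 17:32 − 466 min = 09:46.
Customs ends at 09:46 + 170 min = 12:36.
Customs starts at 12:36 − 95 min = 11:01.
The flight ends at 11:01 + 229 min = 14:50.
But the flight is also said to end at 14:55 — a 5-minute conflict.

No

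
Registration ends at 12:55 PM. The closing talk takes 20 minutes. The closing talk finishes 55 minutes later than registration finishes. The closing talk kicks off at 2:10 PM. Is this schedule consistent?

The closing talk ends at 12:55 PM + 55 min = 1:50 PM.
The closing talk starts at 1:50 PM − 20 min = 1:30 PM.
But the closing talk is also said to start at 2:10 PM — a 40-minute conflict.

No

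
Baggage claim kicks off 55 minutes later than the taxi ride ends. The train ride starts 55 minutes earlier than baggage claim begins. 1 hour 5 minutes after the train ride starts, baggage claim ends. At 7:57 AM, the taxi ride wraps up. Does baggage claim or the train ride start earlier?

the train ride

Baggage claim starts at 7:57 AM + 55 min = 8:52 AM.
The train ride starts at 8:52 AM − 55 min = 7:57 AM.
Baggage claim starts at 8:52 AM and the train ride starts at 7:57 AM, so the train ride is first.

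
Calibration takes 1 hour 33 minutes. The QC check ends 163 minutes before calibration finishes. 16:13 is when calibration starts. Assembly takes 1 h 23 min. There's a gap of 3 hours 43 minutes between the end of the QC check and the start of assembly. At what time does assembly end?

Calibration ends at 16:13 + 93 min = 17:46.
The QC check ends at 17:46 − 163 min = 15:03.
Assembly starts at 15:03 + 223 min = 18:46.
Assembly ends at 18:46 + 83 min = 20:09.

20:09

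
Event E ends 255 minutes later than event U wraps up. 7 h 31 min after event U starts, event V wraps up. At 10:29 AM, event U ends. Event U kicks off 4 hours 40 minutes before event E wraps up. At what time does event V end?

Event E ends at 10:29 AM + 255 min = 2:44 PM.
Event U starts at 2:44 PM − 280 min = 10:04 AM.
Event V ends at 10:04 AM + 451 min = 5:35 PM.

5:35 PM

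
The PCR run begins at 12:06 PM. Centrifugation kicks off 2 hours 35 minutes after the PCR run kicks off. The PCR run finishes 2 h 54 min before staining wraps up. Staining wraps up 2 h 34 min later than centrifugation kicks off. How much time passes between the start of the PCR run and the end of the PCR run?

2 h 15 min

Centrifugation starts at 12:06 PM + 155 min = 2:41 PM.
Staining ends at 2:41 PM + 154 min = 5:15 PM.
The PCR run ends at 5:15 PM − 174 min = 2:21 PM.
From 12:06 PM to 2:21 PM is 2 h 15 min.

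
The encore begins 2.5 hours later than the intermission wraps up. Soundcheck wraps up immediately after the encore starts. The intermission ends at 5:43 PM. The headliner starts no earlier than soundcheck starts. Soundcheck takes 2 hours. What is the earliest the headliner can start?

The encore starts at 5:43 PM + 150 min = 8:13 PM.
So soundcheck ends at 8:13 PM.
Soundcheck starts at 8:13 PM − 120 min = 6:13 PM.
The headliner is bounded by soundcheck, so the earliest it can start is 6:13 PM.

6:13 PM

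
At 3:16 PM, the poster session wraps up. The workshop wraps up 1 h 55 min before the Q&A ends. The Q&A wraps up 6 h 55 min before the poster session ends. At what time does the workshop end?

6:26 AM

The Q&A ends at 3:16 PM − 415 min = 8:21 AM.
The workshop ends at 8:21 AM − 115 min = 6:26 AM.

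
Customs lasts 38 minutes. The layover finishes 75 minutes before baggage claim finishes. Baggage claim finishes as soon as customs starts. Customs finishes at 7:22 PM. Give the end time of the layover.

5:29 PM

Customs starts at 7:22 PM − 38 min = 6:44 PM.
So baggage claim ends at 6:44 PM.
The layover ends at 6:44 PM − 75 min = 5:29 PM.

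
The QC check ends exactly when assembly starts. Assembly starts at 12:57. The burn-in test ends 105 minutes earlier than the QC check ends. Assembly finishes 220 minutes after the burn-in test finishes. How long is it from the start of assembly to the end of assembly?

The QC check ends at 12:57.
The burn-in test ends at 12:57 − 105 min = 11:12.
Assembly ends at 11:12 + 220 min = 14:52.
From 12:57 to 14:52 is 115 minutes.

115 minutes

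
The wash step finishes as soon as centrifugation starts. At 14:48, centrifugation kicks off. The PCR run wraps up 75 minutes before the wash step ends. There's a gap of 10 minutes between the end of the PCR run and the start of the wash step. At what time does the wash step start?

13:43

The wash step ends at 14:48.
The PCR run ends at 14:48 − 75 min = 13:33.
The wash step starts at 13:33 + 10 min = 13:43.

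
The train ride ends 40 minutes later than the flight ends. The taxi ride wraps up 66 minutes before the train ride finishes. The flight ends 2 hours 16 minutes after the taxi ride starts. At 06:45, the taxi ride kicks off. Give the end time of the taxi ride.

The flight ends at 06:45 + 136 min = 09:01.
The train ride ends at 09:01 + 40 min = 09:41.
The taxi ride ends at 09:41 − 66 min = 08:35.

08:35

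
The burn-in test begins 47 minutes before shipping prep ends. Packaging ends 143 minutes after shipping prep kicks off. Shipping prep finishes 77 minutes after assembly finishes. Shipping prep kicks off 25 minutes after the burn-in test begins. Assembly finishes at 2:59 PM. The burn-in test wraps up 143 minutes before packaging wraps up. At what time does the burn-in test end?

Shipping prep ends at 2:59 PM + 77 min = 4:16 PM.
The burn-in test starts at 4:16 PM − 47 min = 3:29 PM.
Shipping prep starts at 3:29 PM + 25 min = 3:54 PM.
Packaging ends at 3:54 PM + 143 min = 6:17 PM.
The burn-in test ends at 6:17 PM − 143 min = 3:54 PM.

3:54 PM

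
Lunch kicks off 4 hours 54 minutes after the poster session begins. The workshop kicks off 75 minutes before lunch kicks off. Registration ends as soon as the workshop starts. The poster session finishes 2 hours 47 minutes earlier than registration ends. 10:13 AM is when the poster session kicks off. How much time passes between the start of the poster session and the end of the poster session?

52 minutes

Lunch starts at 10:13 AM + 294 min = 3:07 PM.
The workshop starts at 3:07 PM − 75 min = 1:52 PM.
So registration ends at 1:52 PM.
The poster session ends at 1:52 PM − 167 min = 11:05 AM.
From 10:13 AM to 11:05 AM is 52 minutes.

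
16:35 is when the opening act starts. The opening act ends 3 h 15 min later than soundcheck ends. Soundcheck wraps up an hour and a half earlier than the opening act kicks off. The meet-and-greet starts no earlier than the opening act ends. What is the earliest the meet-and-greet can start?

18:20

Soundcheck ends at 16:35 − 90 min = 15:05.
The opening act ends at 15:05 + 195 min = 18:20.
The meet-and-greet is bounded by the opening act, so the earliest it can start is 18:20.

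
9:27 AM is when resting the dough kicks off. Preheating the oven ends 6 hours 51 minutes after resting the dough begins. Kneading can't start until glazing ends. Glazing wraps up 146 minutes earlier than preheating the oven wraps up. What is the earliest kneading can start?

Preheating the oven ends at 9:27 AM + 411 min = 4:18 PM.
Glazing ends at 4:18 PM − 146 min = 1:52 PM.
Kneading is bounded by glazing, so the earliest it can start is 1:52 PM.

1:52 PM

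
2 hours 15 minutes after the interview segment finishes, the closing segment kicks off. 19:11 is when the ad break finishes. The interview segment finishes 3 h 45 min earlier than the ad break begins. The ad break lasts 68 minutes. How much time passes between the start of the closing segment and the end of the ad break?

158 minutes

The ad break starts at 19:11 − 68 min = 18:03.
The interview segment ends at 18:03 − 225 min = 14:18.
The closing segment starts at 14:18 + 135 min = 16:33.
From 16:33 to 19:11 is 158 minutes.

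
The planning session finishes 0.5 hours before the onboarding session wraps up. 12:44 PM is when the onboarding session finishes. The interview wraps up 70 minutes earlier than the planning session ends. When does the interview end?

The planning session ends at 12:44 PM − 30 min = 12:14 PM.
The interview ends at 12:14 PM − 70 min = 11:04 AM.

11:04 AM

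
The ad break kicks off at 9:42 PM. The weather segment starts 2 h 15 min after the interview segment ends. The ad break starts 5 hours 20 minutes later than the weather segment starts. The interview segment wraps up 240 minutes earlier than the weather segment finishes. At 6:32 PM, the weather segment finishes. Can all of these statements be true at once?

No

The interview segment ends at 6:32 PM − 240 min = 2:32 PM.
The weather segment starts at 2:32 PM + 135 min = 4:47 PM.
The ad break starts at 4:47 PM + 320 min = 10:07 PM.
But the ad break is also said to start at 9:42 PM — a 25-minute conflict.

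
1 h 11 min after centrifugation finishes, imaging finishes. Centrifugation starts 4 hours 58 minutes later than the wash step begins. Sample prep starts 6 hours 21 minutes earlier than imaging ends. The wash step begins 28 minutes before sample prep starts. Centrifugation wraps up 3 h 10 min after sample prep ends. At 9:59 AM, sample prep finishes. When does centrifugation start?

Centrifugation ends at 9:59 AM + 190 min = 1:09 PM.
Imaging ends at 1:09 PM + 71 min = 2:20 PM.
Sample prep starts at 2:20 PM − 381 min = 7:59 AM.
The wash step starts at 7:59 AM − 28 min = 7:31 AM.
Centrifugation starts at 7:31 AM + 298 min = 12:29 PM.

12:29 PM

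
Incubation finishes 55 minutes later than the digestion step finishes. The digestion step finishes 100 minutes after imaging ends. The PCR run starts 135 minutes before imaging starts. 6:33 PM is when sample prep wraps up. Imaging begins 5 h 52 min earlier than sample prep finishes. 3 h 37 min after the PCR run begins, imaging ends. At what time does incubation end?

4:38 PM

Imaging starts at 6:33 PM − 352 min = 12:41 PM.
The PCR run starts at 12:41 PM − 135 min = 10:26 AM.
Imaging ends at 10:26 AM + 217 min = 2:03 PM.
The digestion step ends at 2:03 PM + 100 min = 3:43 PM.
Incubation ends at 3:43 PM + 55 min = 4:38 PM.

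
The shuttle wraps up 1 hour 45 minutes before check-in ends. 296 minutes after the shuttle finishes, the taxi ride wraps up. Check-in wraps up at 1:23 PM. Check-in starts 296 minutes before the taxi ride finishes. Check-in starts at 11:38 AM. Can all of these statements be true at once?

The shuttle ends at 1:23 PM − 105 min = 11:38 AM.
The taxi ride ends at 11:38 AM + 296 min = 4:34 PM.
Check-in starts at 4:34 PM − 296 min = 11:38 AM.
That matches the stated 11:38 AM, so the schedule is consistent.

Yes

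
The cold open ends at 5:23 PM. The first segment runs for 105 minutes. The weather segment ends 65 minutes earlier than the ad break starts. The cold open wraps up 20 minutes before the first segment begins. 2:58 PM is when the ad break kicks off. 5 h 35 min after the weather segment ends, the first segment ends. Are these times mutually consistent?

Yes

The weather segment ends at 2:58 PM − 65 min = 1:53 PM.
The first segment ends at 1:53 PM + 335 min = 7:28 PM.
The first segment starts at 7:28 PM − 105 min = 5:43 PM.
The cold open ends at 5:43 PM − 20 min = 5:23 PM.
That matches the stated 5:23 PM, so the schedule is consistent.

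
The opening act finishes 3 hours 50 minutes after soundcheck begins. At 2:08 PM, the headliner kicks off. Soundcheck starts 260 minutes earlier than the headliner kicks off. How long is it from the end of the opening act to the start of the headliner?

Soundcheck starts at 2:08 PM − 260 min = 9:48 AM.
The opening act ends at 9:48 AM + 230 min = 1:38 PM.
From 1:38 PM to 2:08 PM is half an hour.

half an hour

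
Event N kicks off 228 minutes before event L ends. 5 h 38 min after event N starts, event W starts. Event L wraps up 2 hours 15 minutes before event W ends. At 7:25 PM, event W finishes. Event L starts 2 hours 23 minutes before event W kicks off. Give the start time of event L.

Event L ends at 7:25 PM − 135 min = 5:10 PM.
Event N starts at 5:10 PM − 228 min = 1:22 PM.
Event W starts at 1:22 PM + 338 min = 7:00 PM.
Event L starts at 7:00 PM − 143 min = 4:37 PM.

4:37 PM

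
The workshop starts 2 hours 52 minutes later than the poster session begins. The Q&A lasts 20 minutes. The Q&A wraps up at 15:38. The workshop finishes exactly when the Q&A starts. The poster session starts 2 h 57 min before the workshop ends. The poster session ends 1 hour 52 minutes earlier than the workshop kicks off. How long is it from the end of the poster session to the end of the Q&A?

137 minutes

The Q&A starts at 15:38 − 20 min = 15:18.
So the workshop ends at 15:18.
The poster session starts at 15:18 − 177 min = 12:21.
The workshop starts at 12:21 + 172 min = 15:13.
The poster session ends at 15:13 − 112 min = 13:21.
From 13:21 to 15:38 is 137 minutes.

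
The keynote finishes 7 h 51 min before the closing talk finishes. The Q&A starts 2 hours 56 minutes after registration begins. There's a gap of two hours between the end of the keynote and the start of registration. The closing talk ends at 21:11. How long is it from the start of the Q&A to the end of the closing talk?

The keynote ends at 21:11 − 471 min = 13:20.
Registration starts at 13:20 + 120 min = 15:20.
The Q&A starts at 15:20 + 176 min = 18:16.
From 18:16 to 21:11 is 2 hours 55 minutes.

2 hours 55 minutes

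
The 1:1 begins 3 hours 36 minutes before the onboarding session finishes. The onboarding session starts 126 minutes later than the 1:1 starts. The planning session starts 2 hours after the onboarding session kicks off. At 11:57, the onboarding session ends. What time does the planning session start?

The 1:1 starts at 11:57 − 216 min = 08:21.
The onboarding session starts at 08:21 + 126 min = 10:27.
The planning session starts at 10:27 + 120 min = 12:27.

12:27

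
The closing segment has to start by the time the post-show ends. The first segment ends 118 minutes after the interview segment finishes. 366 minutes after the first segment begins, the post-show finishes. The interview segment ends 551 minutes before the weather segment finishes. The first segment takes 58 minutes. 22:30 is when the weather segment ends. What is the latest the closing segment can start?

The interview segment ends at 22:30 − 551 min = 13:19.
The first segment ends at 13:19 + 118 min = 15:17.
The first segment starts at 15:17 − 58 min = 14:19.
The post-show ends at 14:19 + 366 min = 20:25.
The closing segment is bounded by the post-show, so the latest it can start is 20:25.

20:25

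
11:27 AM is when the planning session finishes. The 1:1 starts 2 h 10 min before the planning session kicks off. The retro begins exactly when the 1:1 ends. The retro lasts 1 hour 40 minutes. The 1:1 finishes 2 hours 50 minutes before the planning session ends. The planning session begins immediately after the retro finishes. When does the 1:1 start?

8:07 AM

The 1:1 ends at 11:27 AM − 170 min = 8:37 AM.
So the retro starts at 8:37 AM.
The retro ends at 8:37 AM + 100 min = 10:17 AM.
So the planning session starts at 10:17 AM.
The 1:1 starts at 10:17 AM − 130 min = 8:07 AM.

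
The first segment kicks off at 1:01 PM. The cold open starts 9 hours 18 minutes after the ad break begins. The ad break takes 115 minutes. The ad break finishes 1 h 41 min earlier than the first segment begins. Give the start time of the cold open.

6:43 PM

The ad break ends at 1:01 PM − 101 min = 11:20 AM.
The ad break starts at 11:20 AM − 115 min = 9:25 AM.
The cold open starts at 9:25 AM + 558 min = 6:43 PM.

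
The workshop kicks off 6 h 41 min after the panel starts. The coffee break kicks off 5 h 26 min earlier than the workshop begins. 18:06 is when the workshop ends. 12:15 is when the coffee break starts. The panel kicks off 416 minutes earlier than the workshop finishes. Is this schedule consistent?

No

The panel starts at 18:06 − 416 min = 11:10.
The workshop starts at 11:10 + 401 min = 17:51.
The coffee break starts at 17:51 − 326 min = 12:25.
But the coffee break is also said to start at 12:15 — a 10-minute conflict.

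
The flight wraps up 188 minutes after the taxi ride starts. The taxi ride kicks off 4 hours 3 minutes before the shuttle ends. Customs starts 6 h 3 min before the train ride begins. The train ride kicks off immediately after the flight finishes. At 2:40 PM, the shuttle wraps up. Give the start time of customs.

7:42 AM

The taxi ride starts at 2:40 PM − 243 min = 10:37 AM.
The flight ends at 10:37 AM + 188 min = 1:45 PM.
So the train ride starts at 1:45 PM.
Customs starts at 1:45 PM − 363 min = 7:42 AM.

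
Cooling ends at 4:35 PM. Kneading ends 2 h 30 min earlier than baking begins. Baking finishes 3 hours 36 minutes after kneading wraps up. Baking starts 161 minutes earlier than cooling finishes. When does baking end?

3:00 PM

Baking starts at 4:35 PM − 161 min = 1:54 PM.
Kneading ends at 1:54 PM − 150 min = 11:24 AM.
Baking ends at 11:24 AM + 216 min = 3:00 PM.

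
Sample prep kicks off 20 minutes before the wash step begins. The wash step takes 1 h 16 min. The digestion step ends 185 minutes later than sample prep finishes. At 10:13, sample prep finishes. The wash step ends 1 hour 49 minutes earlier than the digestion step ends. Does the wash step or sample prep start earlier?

sample prep

The digestion step ends at 10:13 + 185 min = 13:18.
The wash step ends at 13:18 − 109 min = 11:29.
The wash step starts at 11:29 − 76 min = 10:13.
Sample prep starts at 10:13 − 20 min = 09:53.
The wash step starts at 10:13 and sample prep starts at 09:53, so sample prep is first.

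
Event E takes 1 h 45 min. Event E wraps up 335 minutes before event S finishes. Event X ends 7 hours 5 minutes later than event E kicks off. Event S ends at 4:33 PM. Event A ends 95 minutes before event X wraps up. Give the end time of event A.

2:43 PM

Event E ends at 4:33 PM − 335 min = 10:58 AM.
Event E starts at 10:58 AM − 105 min = 9:13 AM.
Event X ends at 9:13 AM + 425 min = 4:18 PM.
Event A ends at 4:18 PM − 95 min = 2:43 PM.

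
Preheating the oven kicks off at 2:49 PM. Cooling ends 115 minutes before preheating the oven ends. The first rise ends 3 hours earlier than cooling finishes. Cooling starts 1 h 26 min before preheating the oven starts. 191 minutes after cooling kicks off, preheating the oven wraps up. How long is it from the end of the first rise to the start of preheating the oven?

3 h 10 min

Cooling starts at 2:49 PM − 86 min = 1:23 PM.
Preheating the oven ends at 1:23 PM + 191 min = 4:34 PM.
Cooling ends at 4:34 PM − 115 min = 2:39 PM.
The first rise ends at 2:39 PM − 180 min = 11:39 AM.
From 11:39 AM to 2:49 PM is 3 h 10 min.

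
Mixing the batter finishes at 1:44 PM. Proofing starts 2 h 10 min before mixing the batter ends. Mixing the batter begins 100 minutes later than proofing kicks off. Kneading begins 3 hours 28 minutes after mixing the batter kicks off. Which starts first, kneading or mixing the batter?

mixing the batter

Proofing starts at 1:44 PM − 130 min = 11:34 AM.
Mixing the batter starts at 11:34 AM + 100 min = 1:14 PM.
Kneading starts at 1:14 PM + 208 min = 4:42 PM.
Kneading starts at 4:42 PM and mixing the batter starts at 1:14 PM, so mixing the batter is first.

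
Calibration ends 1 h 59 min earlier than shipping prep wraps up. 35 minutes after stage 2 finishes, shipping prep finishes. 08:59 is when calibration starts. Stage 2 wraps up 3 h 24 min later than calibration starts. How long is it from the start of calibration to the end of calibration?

Stage 2 ends at 08:59 + 204 min = 12:23.
Shipping prep ends at 12:23 + 35 min = 12:58.
Calibration ends at 12:58 − 119 min = 10:59.
From 08:59 to 10:59 is two hours.

two hours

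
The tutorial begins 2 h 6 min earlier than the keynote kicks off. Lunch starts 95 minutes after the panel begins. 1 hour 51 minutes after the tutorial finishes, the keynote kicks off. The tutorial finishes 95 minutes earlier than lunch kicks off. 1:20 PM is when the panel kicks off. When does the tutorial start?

Lunch starts at 1:20 PM + 95 min = 2:55 PM.
The tutorial ends at 2:55 PM − 95 min = 1:20 PM.
The keynote starts at 1:20 PM + 111 min = 3:11 PM.
The tutorial starts at 3:11 PM − 126 min = 1:05 PM.

1:05 PM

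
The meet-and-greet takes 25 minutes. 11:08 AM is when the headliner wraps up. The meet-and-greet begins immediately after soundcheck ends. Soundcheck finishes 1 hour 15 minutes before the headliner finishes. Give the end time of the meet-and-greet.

10:18 AM

Soundcheck ends at 11:08 AM − 75 min = 9:53 AM.
So the meet-and-greet starts at 9:53 AM.
The meet-and-greet ends at 9:53 AM + 25 min = 10:18 AM.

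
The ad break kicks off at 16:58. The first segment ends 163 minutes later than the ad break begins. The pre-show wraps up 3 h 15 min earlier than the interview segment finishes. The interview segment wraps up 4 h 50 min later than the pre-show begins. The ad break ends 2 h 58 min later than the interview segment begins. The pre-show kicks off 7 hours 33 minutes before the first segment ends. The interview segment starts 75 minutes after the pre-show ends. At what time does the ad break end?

The first segment ends at 16:58 + 163 min = 19:41.
The pre-show starts at 19:41 − 453 min = 12:08.
The interview segment ends at 12:08 + 290 min = 16:58.
The pre-show ends at 16:58 − 195 min = 13:43.
The interview segment starts at 13:43 + 75 min = 14:58.
The ad break ends at 14:58 + 178 min = 17:56.

17:56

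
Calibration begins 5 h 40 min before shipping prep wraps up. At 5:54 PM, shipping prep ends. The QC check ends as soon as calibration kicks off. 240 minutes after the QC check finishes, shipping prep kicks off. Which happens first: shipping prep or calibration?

Calibration starts at 5:54 PM − 340 min = 12:14 PM.
So the QC check ends at 12:14 PM.
Shipping prep starts at 12:14 PM + 240 min = 4:14 PM.
Shipping prep starts at 4:14 PM and calibration starts at 12:14 PM, so calibration is first.

calibration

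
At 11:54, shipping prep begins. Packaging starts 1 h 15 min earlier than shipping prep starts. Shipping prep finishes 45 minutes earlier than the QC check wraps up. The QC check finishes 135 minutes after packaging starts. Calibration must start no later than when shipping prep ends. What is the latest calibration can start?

12:09

Packaging starts at 11:54 − 75 min = 10:39.
The QC check ends at 10:39 + 135 min = 12:54.
Shipping prep ends at 12:54 − 45 min = 12:09.
Calibration is bounded by shipping prep, so the latest it can start is 12:09.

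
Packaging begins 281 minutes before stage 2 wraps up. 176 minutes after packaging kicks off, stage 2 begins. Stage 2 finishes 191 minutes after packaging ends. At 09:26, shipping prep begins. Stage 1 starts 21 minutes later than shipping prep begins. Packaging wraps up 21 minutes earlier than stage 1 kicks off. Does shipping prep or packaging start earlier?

Stage 1 starts at 09:26 + 21 min = 09:47.
Packaging ends at 09:47 − 21 min = 09:26.
Stage 2 ends at 09:26 + 191 min = 12:37.
Packaging starts at 12:37 − 281 min = 07:56.
Shipping prep starts at 09:26 and packaging starts at 07:56, so packaging is first.

packaging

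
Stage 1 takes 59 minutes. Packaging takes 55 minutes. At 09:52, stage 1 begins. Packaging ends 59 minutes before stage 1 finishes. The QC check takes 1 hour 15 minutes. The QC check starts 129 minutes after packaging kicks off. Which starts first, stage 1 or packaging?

packaging

Stage 1 ends at 09:52 + 59 min = 10:51.
Packaging ends at 10:51 − 59 min = 09:52.
Packaging starts at 09:52 − 55 min = 08:57.
Stage 1 starts at 09:52 and packaging starts at 08:57, so packaging is first.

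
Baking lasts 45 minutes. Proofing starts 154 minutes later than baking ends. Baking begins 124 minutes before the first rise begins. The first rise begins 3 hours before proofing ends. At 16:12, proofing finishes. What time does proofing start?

14:27

The first rise starts at 16:12 − 180 min = 13:12.
Baking starts at 13:12 − 124 min = 11:08.
Baking ends at 11:08 + 45 min = 11:53.
Proofing starts at 11:53 + 154 min = 14:27.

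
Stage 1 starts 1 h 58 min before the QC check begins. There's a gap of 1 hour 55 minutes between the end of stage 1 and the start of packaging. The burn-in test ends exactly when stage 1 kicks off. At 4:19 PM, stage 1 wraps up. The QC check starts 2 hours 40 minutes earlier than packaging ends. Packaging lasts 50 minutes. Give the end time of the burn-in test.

Packaging starts at 4:19 PM + 115 min = 6:14 PM.
Packaging ends at 6:14 PM + 50 min = 7:04 PM.
The QC check starts at 7:04 PM − 160 min = 4:24 PM.
Stage 1 starts at 4:24 PM − 118 min = 2:26 PM.
So the burn-in test ends at 2:26 PM.

2:26 PM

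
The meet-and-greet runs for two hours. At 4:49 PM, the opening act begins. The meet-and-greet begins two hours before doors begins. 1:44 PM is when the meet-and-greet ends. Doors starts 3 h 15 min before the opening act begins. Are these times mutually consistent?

No

Doors starts at 4:49 PM − 195 min = 1:34 PM.
The meet-and-greet starts at 1:34 PM − 120 min = 11:34 AM.
The meet-and-greet ends at 11:34 AM + 120 min = 1:34 PM.
But the meet-and-greet is also said to end at 1:44 PM — a 10-minute conflict.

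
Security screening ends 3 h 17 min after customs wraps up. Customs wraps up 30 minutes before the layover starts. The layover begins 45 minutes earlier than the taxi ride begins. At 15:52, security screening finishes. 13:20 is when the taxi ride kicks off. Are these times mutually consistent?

The layover starts at 13:20 − 45 min = 12:35.
Customs ends at 12:35 − 30 min = 12:05.
Security screening ends at 12:05 + 197 min = 15:22.
But security screening is also said to end at 15:52 — a 30-minute conflict.

No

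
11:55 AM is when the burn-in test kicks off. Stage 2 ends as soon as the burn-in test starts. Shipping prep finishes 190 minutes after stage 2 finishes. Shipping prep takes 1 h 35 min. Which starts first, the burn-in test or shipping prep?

the burn-in test

Stage 2 ends at 11:55 AM.
Shipping prep ends at 11:55 AM + 190 min = 3:05 PM.
Shipping prep starts at 3:05 PM − 95 min = 1:30 PM.
The burn-in test starts at 11:55 AM and shipping prep starts at 1:30 PM, so the burn-in test is first.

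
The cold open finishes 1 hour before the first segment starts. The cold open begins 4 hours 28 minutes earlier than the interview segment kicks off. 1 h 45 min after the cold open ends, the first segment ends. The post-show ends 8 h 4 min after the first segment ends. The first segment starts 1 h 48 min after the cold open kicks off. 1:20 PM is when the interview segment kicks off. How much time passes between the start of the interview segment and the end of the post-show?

The cold open starts at 1:20 PM − 268 min = 8:52 AM.
The first segment starts at 8:52 AM + 108 min = 10:40 AM.
The cold open ends at 10:40 AM − 60 min = 9:40 AM.
The first segment ends at 9:40 AM + 105 min = 11:25 AM.
The post-show ends at 11:25 AM + 484 min = 7:29 PM.
From 1:20 PM to 7:29 PM is 6 hours 9 minutes.

6 hours 9 minutes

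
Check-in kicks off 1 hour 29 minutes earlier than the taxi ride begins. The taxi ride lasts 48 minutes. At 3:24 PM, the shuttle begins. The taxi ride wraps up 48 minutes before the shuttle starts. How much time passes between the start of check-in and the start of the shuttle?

The taxi ride ends at 3:24 PM − 48 min = 2:36 PM.
The taxi ride starts at 2:36 PM − 48 min = 1:48 PM.
Check-in starts at 1:48 PM − 89 min = 12:19 PM.
From 12:19 PM to 3:24 PM is 3 h 5 min.

3 h 5 min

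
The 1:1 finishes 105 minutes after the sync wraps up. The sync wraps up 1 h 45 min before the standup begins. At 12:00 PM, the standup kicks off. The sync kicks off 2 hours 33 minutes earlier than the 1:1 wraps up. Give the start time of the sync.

9:27 AM

The sync ends at 12:00 PM − 105 min = 10:15 AM.
The 1:1 ends at 10:15 AM + 105 min = 12:00 PM.
The sync starts at 12:00 PM − 153 min = 9:27 AM.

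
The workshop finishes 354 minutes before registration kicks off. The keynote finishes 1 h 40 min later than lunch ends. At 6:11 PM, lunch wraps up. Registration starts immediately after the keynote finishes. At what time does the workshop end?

The keynote ends at 6:11 PM + 100 min = 7:51 PM.
So registration starts at 7:51 PM.
The workshop ends at 7:51 PM − 354 min = 1:57 PM.

1:57 PM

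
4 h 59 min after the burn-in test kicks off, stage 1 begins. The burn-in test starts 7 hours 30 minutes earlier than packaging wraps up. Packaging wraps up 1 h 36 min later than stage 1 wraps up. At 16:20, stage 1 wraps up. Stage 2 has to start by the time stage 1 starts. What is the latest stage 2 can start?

Packaging ends at 16:20 + 96 min = 17:56.
The burn-in test starts at 17:56 − 450 min = 10:26.
Stage 1 starts at 10:26 + 299 min = 15:25.
Stage 2 is bounded by stage 1, so the latest it can start is 15:25.

15:25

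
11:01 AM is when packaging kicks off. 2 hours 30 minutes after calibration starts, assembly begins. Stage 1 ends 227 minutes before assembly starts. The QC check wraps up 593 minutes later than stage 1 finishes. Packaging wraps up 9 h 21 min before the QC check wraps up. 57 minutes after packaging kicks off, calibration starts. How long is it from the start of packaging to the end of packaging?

Calibration starts at 11:01 AM + 57 min = 11:58 AM.
Assembly starts at 11:58 AM + 150 min = 2:28 PM.
Stage 1 ends at 2:28 PM − 227 min = 10:41 AM.
The QC check ends at 10:41 AM + 593 min = 8:34 PM.
Packaging ends at 8:34 PM − 561 min = 11:13 AM.
From 11:01 AM to 11:13 AM is 12 minutes.

12 minutes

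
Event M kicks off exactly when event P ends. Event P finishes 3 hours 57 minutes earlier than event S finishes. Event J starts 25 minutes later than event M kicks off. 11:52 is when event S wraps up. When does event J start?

Event P ends at 11:52 − 237 min = 07:55.
So event M starts at 07:55.
Event J starts at 07:55 + 25 min = 08:20.

08:20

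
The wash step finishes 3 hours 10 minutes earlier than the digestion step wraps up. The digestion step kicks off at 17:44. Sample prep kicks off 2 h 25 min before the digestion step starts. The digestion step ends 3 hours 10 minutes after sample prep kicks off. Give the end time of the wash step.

15:19

Sample prep starts at 17:44 − 145 min = 15:19.
The digestion step ends at 15:19 + 190 min = 18:29.
The wash step ends at 18:29 − 190 min = 15:19.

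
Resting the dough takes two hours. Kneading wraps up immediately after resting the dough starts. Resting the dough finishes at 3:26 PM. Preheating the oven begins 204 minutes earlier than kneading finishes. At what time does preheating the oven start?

10:02 AM

Resting the dough starts at 3:26 PM − 120 min = 1:26 PM.
So kneading ends at 1:26 PM.
Preheating the oven starts at 1:26 PM − 204 min = 10:02 AM.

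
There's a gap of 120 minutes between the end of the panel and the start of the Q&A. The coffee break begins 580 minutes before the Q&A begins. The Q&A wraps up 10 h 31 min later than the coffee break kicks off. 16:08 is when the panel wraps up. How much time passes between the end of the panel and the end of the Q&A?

The Q&A starts at 16:08 + 120 min = 18:08.
The coffee break starts at 18:08 − 580 min = 08:28.
The Q&A ends at 08:28 + 631 min = 18:59.
From 16:08 to 18:59 is 171 minutes.

171 minutes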